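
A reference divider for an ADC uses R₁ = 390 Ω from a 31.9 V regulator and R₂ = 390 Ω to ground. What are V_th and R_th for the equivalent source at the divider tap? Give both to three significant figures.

V_th = 15.9 V, R_th = 195 Ω

V_th is the open-circuit tap voltage: 31.9 × 390/(390 + 390) = 15.9 V.
With the supply zeroed, R₁ and R₂ appear in parallel from the tap: R_th = R₁‖R₂ = (390 × 390)/780.0 = 195 Ω.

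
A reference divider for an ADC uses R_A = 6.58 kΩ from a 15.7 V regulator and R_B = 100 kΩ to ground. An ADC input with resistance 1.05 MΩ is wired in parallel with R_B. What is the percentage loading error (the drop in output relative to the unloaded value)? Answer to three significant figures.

0.585 %

The divider's output (Thévenin) resistance is R_A‖R_B = 6.174 kΩ.
Fractional drop under load = R_th/(R_th + R_L) = 6.174 / (6.174 + 1050) = 0.005845.
So the output falls by 0.585 %.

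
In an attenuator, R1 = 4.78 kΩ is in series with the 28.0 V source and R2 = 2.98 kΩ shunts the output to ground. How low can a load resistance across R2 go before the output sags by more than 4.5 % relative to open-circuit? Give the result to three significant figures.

Output resistance R_th = R1‖R2 = (4.78 × 2.98)/7.760 = 1.836 kΩ.
The fractional drop is R_th/(R_th + R_L); requiring this ≤ 0.0450 gives R_L ≥ R_th(1/0.0450 − 1) = 1.836 × 21.22 = 39.0 kΩ.

R_L(min) ≈ 39.0 kΩ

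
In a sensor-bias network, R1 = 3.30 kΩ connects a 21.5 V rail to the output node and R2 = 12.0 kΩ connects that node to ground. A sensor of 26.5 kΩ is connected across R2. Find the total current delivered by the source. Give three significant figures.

R2‖R_L = 8.260 kΩ, so the source sees R1 + R2‖R_L = 11.56 kΩ.
I = 21.5 V / 11.56 kΩ = 1.86 mA.

I ≈ 1.86 mA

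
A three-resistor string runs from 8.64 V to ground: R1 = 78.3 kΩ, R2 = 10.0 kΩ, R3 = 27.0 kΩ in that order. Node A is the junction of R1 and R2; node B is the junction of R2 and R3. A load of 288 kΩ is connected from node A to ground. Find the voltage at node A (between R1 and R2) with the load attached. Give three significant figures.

V ≈ 2.55 V

Below node A the series string R2+R3 = 37.00 kΩ sits in parallel with the 288 kΩ load: 32.79 kΩ.
V_A = 8.64 × 32.79/(78.3 + 32.79) = 2.55 V.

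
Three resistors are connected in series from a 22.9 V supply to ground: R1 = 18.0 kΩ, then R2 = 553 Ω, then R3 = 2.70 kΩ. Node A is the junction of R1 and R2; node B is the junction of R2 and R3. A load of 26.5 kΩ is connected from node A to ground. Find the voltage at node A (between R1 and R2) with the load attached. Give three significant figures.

Below node A the series string R2+R3 = 3253 Ω sits in parallel with the 26500 Ω load: 2897 Ω.
V_A = 22.9 × 2897/(18000 + 2897) = 3.17 V.

V ≈ 3.17 V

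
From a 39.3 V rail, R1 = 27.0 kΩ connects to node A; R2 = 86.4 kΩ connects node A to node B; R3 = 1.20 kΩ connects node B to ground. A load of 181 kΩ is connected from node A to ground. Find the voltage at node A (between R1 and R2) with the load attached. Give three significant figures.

V ≈ 27.0 V

Below node A the series string R2+R3 = 87.60 kΩ sits in parallel with the 181 kΩ load: 59.03 kΩ.
V_A = 39.3 × 59.03/(27.0 + 59.03) = 27.0 V.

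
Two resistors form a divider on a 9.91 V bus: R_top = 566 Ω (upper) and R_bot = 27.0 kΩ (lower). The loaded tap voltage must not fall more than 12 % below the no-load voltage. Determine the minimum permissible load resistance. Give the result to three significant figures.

Output resistance R_th = R_top‖R_bot = (566 × 27000)/27570 = 554.4 Ω.
The fractional drop is R_th/(R_th + R_L); requiring this ≤ 0.120 gives R_L ≥ R_th(1/0.120 − 1) = 554.4 × 7.333 = 4.07 kΩ.

R_L(min) ≈ 4.07 kΩ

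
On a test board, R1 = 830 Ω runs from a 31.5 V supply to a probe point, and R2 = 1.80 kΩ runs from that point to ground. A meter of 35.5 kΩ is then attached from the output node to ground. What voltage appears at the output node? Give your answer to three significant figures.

V_out ≈ 21.2 V

The load sits in parallel with R2: R2‖R_L = (1800 × 35500) / (1800 + 35500) = 1713 Ω.
V_out = 31.5 × 1713 / (830 + 1713) = 31.5 × 1713/2543 = 21.2 V.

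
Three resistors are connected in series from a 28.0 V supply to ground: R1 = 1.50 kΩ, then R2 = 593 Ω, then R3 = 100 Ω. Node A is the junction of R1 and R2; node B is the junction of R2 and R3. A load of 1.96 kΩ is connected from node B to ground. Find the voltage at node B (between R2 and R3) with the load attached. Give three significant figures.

At node B, R3 is in parallel with the load: R3‖R_L = 95.15 Ω.
Below node A the resistance is R2 + (R3‖R_L) = 688.1 Ω, so V_A = 28.0 × 688.1/2188 = 8.806 V.
Then V_B = V_A × (R3‖R_L)/(R2 + R3‖R_L) = 8.806 × 95.15/688.1 = 1.22 V.

V ≈ 1.22 V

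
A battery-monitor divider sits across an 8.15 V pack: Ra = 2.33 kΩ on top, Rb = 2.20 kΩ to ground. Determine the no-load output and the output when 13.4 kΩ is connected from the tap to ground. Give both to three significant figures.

Unloaded: 3.96 V; loaded: 3.65 V

Open-circuit: V = 8.15 × 2.20/(2.33 + 2.20) = 3.96 V.
With the load, Rb becomes Rb‖R_L = 1.890 kΩ, so V = 8.15 × 1.890/4.220 = 3.65 V.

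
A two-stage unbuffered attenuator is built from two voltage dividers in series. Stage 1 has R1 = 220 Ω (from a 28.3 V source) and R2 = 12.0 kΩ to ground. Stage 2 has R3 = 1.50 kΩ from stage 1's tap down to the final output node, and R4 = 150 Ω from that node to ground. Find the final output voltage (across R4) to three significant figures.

V_out ≈ 2.23 V

Stage 2 presents R3+R4 = 1650 Ω as a load on stage 1's tap.
Stage 1's lower leg becomes R2‖(R3+R4) = 1451 Ω, so V_mid = 28.3 × 1451/1671 = 24.57 V.
Stage 2 is itself unloaded: V_out = V_mid × R4/(R3+R4) = 24.57 × 150/1650 = 2.23 V.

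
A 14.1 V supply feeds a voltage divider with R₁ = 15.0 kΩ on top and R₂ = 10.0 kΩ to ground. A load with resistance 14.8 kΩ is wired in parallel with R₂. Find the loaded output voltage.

The load sits in parallel with R₂: R₂‖R_L = (10.0 × 14.8) / (10.0 + 14.8) = 5.968 kΩ.
V_out = 14.1 × 5.968 / (15.0 + 5.968) = 14.1 × 5.968/20.97 = 4.01 V.
(Unloaded it would have been 5.64 V.)

V_out ≈ 4.01 V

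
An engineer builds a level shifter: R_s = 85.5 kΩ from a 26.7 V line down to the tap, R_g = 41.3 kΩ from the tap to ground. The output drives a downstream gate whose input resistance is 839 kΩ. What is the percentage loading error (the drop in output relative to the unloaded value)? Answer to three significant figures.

The divider's output (Thévenin) resistance is R_s‖R_g = 27.85 kΩ.
Fractional drop under load = R_th/(R_th + R_L) = 27.85 / (27.85 + 839) = 0.03213.
So the output falls by 3.21 %.

3.21 %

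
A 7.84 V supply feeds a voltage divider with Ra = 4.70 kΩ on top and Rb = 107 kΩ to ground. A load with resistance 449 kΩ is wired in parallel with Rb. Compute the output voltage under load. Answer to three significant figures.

The load sits in parallel with Rb: Rb‖R_L = (107 × 449) / (107 + 449) = 86.41 kΩ.
V_out = 7.84 × 86.41 / (4.70 + 86.41) = 7.84 × 86.41/91.11 = 7.44 V.
(Unloaded it would have been 7.51 V.)

V_out ≈ 7.44 V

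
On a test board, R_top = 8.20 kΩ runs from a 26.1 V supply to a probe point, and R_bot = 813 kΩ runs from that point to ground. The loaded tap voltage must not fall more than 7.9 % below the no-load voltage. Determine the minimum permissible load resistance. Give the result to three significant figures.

R_L(min) ≈ 94.6 kΩ

Output resistance R_th = R_top‖R_bot = (8.20 × 813)/821.2 = 8.118 kΩ.
The fractional drop is R_th/(R_th + R_L); requiring this ≤ 0.0790 gives R_L ≥ R_th(1/0.0790 − 1) = 8.118 × 11.66 = 94.6 kΩ.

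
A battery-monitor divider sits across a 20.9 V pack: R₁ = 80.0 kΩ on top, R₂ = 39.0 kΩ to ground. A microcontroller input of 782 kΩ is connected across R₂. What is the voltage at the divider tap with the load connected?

V_out ≈ 6.63 V

The load sits in parallel with R₂: R₂‖R_L = (39.0 × 782) / (39.0 + 782) = 37.15 kΩ.
V_out = 20.9 × 37.15 / (80.0 + 37.15) = 20.9 × 37.15/117.1 = 6.63 V.
(Unloaded it would have been 6.85 V.)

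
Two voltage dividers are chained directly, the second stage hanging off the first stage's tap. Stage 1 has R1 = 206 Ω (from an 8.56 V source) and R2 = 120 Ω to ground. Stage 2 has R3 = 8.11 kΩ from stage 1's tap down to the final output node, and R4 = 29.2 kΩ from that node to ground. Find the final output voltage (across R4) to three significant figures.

Stage 2 presents R3+R4 = 37310 Ω as a load on stage 1's tap.
Stage 1's lower leg becomes R2‖(R3+R4) = 119.6 Ω, so V_mid = 8.56 × 119.6/325.6 = 3.145 V.
Stage 2 is itself unloaded: V_out = V_mid × R4/(R3+R4) = 3.145 × 29200/37310 = 2.46 V.

V_out ≈ 2.46 V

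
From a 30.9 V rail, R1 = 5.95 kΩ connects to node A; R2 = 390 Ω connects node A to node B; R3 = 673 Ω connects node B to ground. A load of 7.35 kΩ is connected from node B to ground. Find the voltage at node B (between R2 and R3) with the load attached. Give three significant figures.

V ≈ 2.74 V

At node B, R3 is in parallel with the load: R3‖R_L = 616.5 Ω.
Below node A the resistance is R2 + (R3‖R_L) = 1007 Ω, so V_A = 30.9 × 1007/6957 = 4.471 V.
Then V_B = V_A × (R3‖R_L)/(R2 + R3‖R_L) = 4.471 × 616.5/1007 = 2.74 V.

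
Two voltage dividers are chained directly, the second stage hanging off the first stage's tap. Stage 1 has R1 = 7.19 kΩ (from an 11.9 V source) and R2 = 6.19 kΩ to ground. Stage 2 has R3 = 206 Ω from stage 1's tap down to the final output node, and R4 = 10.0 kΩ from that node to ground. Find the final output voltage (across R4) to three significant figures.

V_out ≈ 4.07 V

Stage 2 presents R3+R4 = 10210 Ω as a load on stage 1's tap.
Stage 1's lower leg becomes R2‖(R3+R4) = 3853 Ω, so V_mid = 11.9 × 3853/11040 = 4.152 V.
Stage 2 is itself unloaded: V_out = V_mid × R4/(R3+R4) = 4.152 × 10000/10210 = 4.07 V.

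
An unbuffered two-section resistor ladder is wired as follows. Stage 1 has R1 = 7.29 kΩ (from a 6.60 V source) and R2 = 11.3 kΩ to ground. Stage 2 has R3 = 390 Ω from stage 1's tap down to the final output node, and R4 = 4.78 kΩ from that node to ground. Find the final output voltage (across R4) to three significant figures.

Stage 2 presents R3+R4 = 5170 Ω as a load on stage 1's tap.
Stage 1's lower leg becomes R2‖(R3+R4) = 3547 Ω, so V_mid = 6.60 × 3547/10840 = 2.160 V.
Stage 2 is itself unloaded: V_out = V_mid × R4/(R3+R4) = 2.160 × 4780/5170 = 2.00 V.

V_out ≈ 2.00 V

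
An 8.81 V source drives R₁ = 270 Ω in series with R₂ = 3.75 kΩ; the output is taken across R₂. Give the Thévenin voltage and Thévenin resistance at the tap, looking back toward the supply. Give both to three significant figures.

V_th is the open-circuit tap voltage: 8.81 × 3750/(270 + 3750) = 8.22 V.
With the supply zeroed, R₁ and R₂ appear in parallel from the tap: R_th = R₁‖R₂ = (270 × 3750)/4020 = 252 Ω.

V_th = 8.22 V, R_th = 252 Ω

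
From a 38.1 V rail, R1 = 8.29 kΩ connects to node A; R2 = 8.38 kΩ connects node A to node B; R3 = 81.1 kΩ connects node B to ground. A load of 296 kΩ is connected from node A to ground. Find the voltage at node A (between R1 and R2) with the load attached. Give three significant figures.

V ≈ 34.0 V

Below node A the series string R2+R3 = 89.48 kΩ sits in parallel with the 296 kΩ load: 68.71 kΩ.
V_A = 38.1 × 68.71/(8.29 + 68.71) = 34.0 V.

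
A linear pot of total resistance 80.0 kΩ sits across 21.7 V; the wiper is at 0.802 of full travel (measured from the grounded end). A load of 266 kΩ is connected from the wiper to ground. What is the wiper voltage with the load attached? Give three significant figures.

V ≈ 16.6 V

The wiper splits the pot into (1−α)R = 15.84 kΩ above and αR = 64.16 kΩ below.
Lower section ‖ load = 51.69 kΩ.
V_wiper = 21.7 × 51.69/(15.84 + 51.69) = 16.6 V.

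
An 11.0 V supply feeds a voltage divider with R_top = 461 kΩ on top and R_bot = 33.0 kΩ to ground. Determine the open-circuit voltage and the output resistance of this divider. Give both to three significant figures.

V_th = 0.735 V, R_th = 30.8 kΩ

V_th is the open-circuit tap voltage: 11.0 × 33.0/(461 + 33.0) = 0.735 V.
With the supply zeroed, R_top and R_bot appear in parallel from the tap: R_th = R_top‖R_bot = (461 × 33.0)/494.0 = 30.8 kΩ.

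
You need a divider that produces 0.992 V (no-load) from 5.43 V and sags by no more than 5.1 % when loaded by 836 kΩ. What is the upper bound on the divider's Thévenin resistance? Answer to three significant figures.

R_th ≤ 44.9 kΩ

Loading drop = R_th/(R_th + R_L) ≤ 0.0510, so R_th ≤ R_L · ε/(1−ε) = 836 kΩ × 0.0510/0.9490 = 44.9 kΩ.
(Any R1, R2 with R2/(R1+R2) = 0.183 and R1‖R2 ≤ 44.9 kΩ will meet the spec.)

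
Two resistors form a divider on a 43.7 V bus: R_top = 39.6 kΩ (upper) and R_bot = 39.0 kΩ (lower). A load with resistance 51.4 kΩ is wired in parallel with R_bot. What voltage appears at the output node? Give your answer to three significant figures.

V_out ≈ 15.7 V

The load sits in parallel with R_bot: R_bot‖R_L = (39.0 × 51.4) / (39.0 + 51.4) = 22.17 kΩ.
V_out = 43.7 × 22.17 / (39.6 + 22.17) = 43.7 × 22.17/61.77 = 15.7 V.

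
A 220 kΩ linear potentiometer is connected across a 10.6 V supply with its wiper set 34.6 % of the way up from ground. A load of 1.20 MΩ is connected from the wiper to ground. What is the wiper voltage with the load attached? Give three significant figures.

The wiper splits the pot into (1−α)R = 143.9 kΩ above and αR = 76.12 kΩ below.
Lower section ‖ load = 71.58 kΩ.
V_wiper = 10.6 × 71.58/(143.9 + 71.58) = 3.52 V.

V ≈ 3.52 V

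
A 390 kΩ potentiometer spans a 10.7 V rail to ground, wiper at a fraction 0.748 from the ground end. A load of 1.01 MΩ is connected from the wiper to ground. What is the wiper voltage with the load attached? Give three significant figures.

V ≈ 7.46 V

The wiper splits the pot into (1−α)R = 98.28 kΩ above and αR = 291.7 kΩ below.
Lower section ‖ load = 226.3 kΩ.
V_wiper = 10.7 × 226.3/(98.28 + 226.3) = 7.46 V.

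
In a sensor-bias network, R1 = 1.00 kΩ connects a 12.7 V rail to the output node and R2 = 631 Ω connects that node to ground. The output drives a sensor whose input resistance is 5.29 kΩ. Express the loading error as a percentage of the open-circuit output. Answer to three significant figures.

The divider's output (Thévenin) resistance is R1‖R2 = 386.9 Ω.
Fractional drop under load = R_th/(R_th + R_L) = 386.9 / (386.9 + 5290) = 0.06815.
So the output falls by 6.81 %.

6.81 %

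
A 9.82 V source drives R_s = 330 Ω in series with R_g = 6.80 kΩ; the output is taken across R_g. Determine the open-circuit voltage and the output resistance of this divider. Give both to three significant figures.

V_th = 9.37 V, R_th = 315 Ω

V_th is the open-circuit tap voltage: 9.82 × 6800/(330 + 6800) = 9.37 V.
With the supply zeroed, R_s and R_g appear in parallel from the tap: R_th = R_s‖R_g = (330 × 6800)/7130 = 315 Ω.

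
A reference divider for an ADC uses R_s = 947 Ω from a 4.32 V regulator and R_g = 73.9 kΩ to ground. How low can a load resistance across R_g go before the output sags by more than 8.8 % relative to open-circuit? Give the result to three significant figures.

Output resistance R_th = R_s‖R_g = (947 × 73900)/74850 = 935.0 Ω.
The fractional drop is R_th/(R_th + R_L); requiring this ≤ 0.0880 gives R_L ≥ R_th(1/0.0880 − 1) = 935.0 × 10.36 = 9.69 kΩ.

R_L(min) ≈ 9.69 kΩ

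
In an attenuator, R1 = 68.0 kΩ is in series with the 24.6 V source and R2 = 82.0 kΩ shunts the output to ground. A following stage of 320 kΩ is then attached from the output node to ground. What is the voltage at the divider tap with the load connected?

The load sits in parallel with R2: R2‖R_L = (82.0 × 320) / (82.0 + 320) = 65.27 kΩ.
V_out = 24.6 × 65.27 / (68.0 + 65.27) = 24.6 × 65.27/133.3 = 12.0 V.

V_out ≈ 12.0 V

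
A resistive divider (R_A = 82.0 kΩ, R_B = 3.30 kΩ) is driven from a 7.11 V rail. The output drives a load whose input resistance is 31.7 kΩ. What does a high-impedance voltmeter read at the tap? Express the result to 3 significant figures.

V_out ≈ 0.250 V

The load sits in parallel with R_B: R_B‖R_L = (3.30 × 31.7) / (3.30 + 31.7) = 2.989 kΩ.
V_out = 7.11 × 2.989 / (82.0 + 2.989) = 7.11 × 2.989/84.99 = 0.250 V.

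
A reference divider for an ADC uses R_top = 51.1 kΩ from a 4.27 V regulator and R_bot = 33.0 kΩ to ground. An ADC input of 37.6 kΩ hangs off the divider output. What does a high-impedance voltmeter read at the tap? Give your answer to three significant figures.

V_out ≈ 1.09 V

The load sits in parallel with R_bot: R_bot‖R_L = (33.0 × 37.6) / (33.0 + 37.6) = 17.58 kΩ.
V_out = 4.27 × 17.58 / (51.1 + 17.58) = 4.27 × 17.58/68.68 = 1.09 V.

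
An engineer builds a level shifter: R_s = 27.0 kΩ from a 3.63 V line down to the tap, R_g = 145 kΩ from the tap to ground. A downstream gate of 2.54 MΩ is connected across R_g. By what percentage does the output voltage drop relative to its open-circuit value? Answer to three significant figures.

The divider's output (Thévenin) resistance is R_s‖R_g = 22.76 kΩ.
Fractional drop under load = R_th/(R_th + R_L) = 22.76 / (22.76 + 2540) = 0.008882.
So the output falls by 0.888 %.

0.888 %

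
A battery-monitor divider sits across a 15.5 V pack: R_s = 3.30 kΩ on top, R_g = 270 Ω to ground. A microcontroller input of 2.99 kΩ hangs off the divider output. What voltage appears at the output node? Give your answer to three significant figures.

V_out ≈ 1.08 V

The load sits in parallel with R_g: R_g‖R_L = (270 × 2990) / (270 + 2990) = 247.6 Ω.
V_out = 15.5 × 247.6 / (3300 + 247.6) = 15.5 × 247.6/3548 = 1.08 V.
(Unloaded it would have been 1.17 V.)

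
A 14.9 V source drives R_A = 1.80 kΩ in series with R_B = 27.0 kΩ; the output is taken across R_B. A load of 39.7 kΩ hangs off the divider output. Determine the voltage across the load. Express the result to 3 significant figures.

V_out ≈ 13.4 V

The load sits in parallel with R_B: R_B‖R_L = (27.0 × 39.7) / (27.0 + 39.7) = 16.07 kΩ.
V_out = 14.9 × 16.07 / (1.80 + 16.07) = 14.9 × 16.07/17.87 = 13.4 V.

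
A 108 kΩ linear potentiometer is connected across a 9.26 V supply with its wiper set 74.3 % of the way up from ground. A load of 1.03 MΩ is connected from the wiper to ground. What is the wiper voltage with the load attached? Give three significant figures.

V ≈ 6.75 V

The wiper splits the pot into (1−α)R = 27.76 kΩ above and αR = 80.24 kΩ below.
Lower section ‖ load = 74.44 kΩ.
V_wiper = 9.26 × 74.44/(27.76 + 74.44) = 6.75 V.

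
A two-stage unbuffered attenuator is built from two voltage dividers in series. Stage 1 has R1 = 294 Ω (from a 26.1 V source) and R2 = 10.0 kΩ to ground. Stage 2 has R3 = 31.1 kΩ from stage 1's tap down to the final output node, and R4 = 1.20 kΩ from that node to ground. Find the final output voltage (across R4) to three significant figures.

V_out ≈ 0.934 V

Stage 2 presents R3+R4 = 32300 Ω as a load on stage 1's tap.
Stage 1's lower leg becomes R2‖(R3+R4) = 7636 Ω, so V_mid = 26.1 × 7636/7930 = 25.13 V.
Stage 2 is itself unloaded: V_out = V_mid × R4/(R3+R4) = 25.13 × 1200/32300 = 0.934 V.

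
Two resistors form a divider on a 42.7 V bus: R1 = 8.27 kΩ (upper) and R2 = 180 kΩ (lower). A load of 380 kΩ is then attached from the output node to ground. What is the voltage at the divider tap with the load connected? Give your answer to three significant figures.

The load sits in parallel with R2: R2‖R_L = (180 × 380) / (180 + 380) = 122.1 kΩ.
V_out = 42.7 × 122.1 / (8.27 + 122.1) = 42.7 × 122.1/130.4 = 40.0 V.
(Unloaded it would have been 40.8 V.)

V_out ≈ 40.0 V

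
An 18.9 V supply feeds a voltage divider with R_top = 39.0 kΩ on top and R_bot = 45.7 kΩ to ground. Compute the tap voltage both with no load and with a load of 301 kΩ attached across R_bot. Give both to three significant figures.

Open-circuit: V = 18.9 × 45.7/(39.0 + 45.7) = 10.2 V.
With the load, R_bot becomes R_bot‖R_L = 39.68 kΩ, so V = 18.9 × 39.68/78.68 = 9.53 V.

Unloaded: 10.2 V; loaded: 9.53 V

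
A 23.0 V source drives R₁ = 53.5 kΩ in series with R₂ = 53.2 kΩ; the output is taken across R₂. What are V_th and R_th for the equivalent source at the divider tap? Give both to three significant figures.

V_th = 11.5 V, R_th = 26.7 kΩ

V_th is the open-circuit tap voltage: 23.0 × 53.2/(53.5 + 53.2) = 11.5 V.
With the supply zeroed, R₁ and R₂ appear in parallel from the tap: R_th = R₁‖R₂ = (53.5 × 53.2)/106.7 = 26.7 kΩ.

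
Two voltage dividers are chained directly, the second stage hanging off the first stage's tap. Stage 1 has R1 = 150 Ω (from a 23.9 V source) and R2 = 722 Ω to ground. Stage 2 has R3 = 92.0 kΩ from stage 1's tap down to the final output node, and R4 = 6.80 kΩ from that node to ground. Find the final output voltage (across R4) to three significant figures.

V_out ≈ 1.36 V

Stage 2 presents R3+R4 = 98800 Ω as a load on stage 1's tap.
Stage 1's lower leg becomes R2‖(R3+R4) = 716.8 Ω, so V_mid = 23.9 × 716.8/866.8 = 19.76 V.
Stage 2 is itself unloaded: V_out = V_mid × R4/(R3+R4) = 19.76 × 6800/98800 = 1.36 V.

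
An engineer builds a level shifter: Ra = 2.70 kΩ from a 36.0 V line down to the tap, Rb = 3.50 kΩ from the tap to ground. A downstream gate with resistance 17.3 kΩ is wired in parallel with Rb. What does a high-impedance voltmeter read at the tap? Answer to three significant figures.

The load sits in parallel with Rb: Rb‖R_L = (3.50 × 17.3) / (3.50 + 17.3) = 2.911 kΩ.
V_out = 36.0 × 2.911 / (2.70 + 2.911) = 36.0 × 2.911/5.611 = 18.7 V.
(Unloaded it would have been 20.3 V.)

V_out ≈ 18.7 V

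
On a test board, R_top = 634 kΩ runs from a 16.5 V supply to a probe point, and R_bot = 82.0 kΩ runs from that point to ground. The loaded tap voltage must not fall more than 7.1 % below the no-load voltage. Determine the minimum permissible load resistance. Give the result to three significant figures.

Output resistance R_th = R_top‖R_bot = (634 × 82.0)/716.0 = 72.61 kΩ.
The fractional drop is R_th/(R_th + R_L); requiring this ≤ 0.0710 gives R_L ≥ R_th(1/0.0710 − 1) = 72.61 × 13.08 = 950 kΩ.

R_L(min) ≈ 950 kΩ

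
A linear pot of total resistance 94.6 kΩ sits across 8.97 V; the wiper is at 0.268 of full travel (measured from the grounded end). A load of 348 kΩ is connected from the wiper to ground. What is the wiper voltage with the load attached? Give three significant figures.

V ≈ 2.28 V

The wiper splits the pot into (1−α)R = 69.25 kΩ above and αR = 25.35 kΩ below.
Lower section ‖ load = 23.63 kΩ.
V_wiper = 8.97 × 23.63/(69.25 + 23.63) = 2.28 V.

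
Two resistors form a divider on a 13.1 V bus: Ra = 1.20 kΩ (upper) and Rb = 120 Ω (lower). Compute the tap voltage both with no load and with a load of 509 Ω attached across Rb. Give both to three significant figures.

Open-circuit: V = 13.1 × 120/(1200 + 120) = 1.19 V.
With the load, Rb becomes Rb‖R_L = 97.11 Ω, so V = 13.1 × 97.11/1297 = 0.981 V.

Unloaded: 1.19 V; loaded: 0.981 V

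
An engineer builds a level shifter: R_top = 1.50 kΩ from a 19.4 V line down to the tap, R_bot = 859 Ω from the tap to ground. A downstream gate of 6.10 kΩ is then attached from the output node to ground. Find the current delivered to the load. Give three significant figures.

R_bot‖R_L = 753.0 Ω; V_out = 19.4 × 753.0/2253 = 6.484 V.
I_L = V_out / R_L = 6.484 / 6.10 kΩ = 1.06 mA.

I_L ≈ 1.06 mA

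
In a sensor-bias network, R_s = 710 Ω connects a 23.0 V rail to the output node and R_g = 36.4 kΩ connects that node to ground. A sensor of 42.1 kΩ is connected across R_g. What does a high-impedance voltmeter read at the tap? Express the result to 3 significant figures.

The load sits in parallel with R_g: R_g‖R_L = (36400 × 42100) / (36400 + 42100) = 19520 Ω.
V_out = 23.0 × 19520 / (710 + 19520) = 23.0 × 19520/20230 = 22.2 V.

V_out ≈ 22.2 V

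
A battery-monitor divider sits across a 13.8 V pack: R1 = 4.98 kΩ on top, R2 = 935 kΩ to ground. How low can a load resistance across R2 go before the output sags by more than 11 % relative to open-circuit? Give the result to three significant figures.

Output resistance R_th = R1‖R2 = (4.98 × 935)/940.0 = 4.954 kΩ.
The fractional drop is R_th/(R_th + R_L); requiring this ≤ 0.110 gives R_L ≥ R_th(1/0.110 − 1) = 4.954 × 8.091 = 40.1 kΩ.

R_L(min) ≈ 40.1 kΩ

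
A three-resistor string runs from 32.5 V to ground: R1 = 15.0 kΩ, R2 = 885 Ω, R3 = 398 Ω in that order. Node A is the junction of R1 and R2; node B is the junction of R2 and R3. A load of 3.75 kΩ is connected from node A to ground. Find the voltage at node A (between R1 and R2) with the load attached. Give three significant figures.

V ≈ 1.95 V

Below node A the series string R2+R3 = 1283 Ω sits in parallel with the 3750 Ω load: 955.9 Ω.
V_A = 32.5 × 955.9/(15000 + 955.9) = 1.95 V.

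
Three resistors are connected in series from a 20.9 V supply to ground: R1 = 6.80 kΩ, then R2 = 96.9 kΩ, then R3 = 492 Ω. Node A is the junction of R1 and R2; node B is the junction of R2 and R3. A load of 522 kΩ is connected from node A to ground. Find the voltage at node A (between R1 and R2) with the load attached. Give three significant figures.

V ≈ 19.3 V

Below node A the series string R2+R3 = 97390 Ω sits in parallel with the 522000 Ω load: 82080 Ω.
V_A = 20.9 × 82080/(6800 + 82080) = 19.3 V.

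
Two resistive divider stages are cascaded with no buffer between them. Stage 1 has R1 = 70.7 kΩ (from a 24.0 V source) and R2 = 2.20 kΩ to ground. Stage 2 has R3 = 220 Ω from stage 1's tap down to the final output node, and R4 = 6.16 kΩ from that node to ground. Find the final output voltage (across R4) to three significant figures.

V_out ≈ 0.524 V

Stage 2 presents R3+R4 = 6380 Ω as a load on stage 1's tap.
Stage 1's lower leg becomes R2‖(R3+R4) = 1636 Ω, so V_mid = 24.0 × 1636/72340 = 0.5428 V.
Stage 2 is itself unloaded: V_out = V_mid × R4/(R3+R4) = 0.5428 × 6160/6380 = 0.524 V.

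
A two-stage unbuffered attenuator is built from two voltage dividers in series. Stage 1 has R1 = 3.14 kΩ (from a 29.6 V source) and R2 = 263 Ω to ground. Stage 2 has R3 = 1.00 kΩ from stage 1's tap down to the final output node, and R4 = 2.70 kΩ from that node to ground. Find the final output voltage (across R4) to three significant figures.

V_out ≈ 1.57 V

Stage 2 presents R3+R4 = 3700 Ω as a load on stage 1's tap.
Stage 1's lower leg becomes R2‖(R3+R4) = 245.5 Ω, so V_mid = 29.6 × 245.5/3386 = 2.147 V.
Stage 2 is itself unloaded: V_out = V_mid × R4/(R3+R4) = 2.147 × 2700/3700 = 1.57 V.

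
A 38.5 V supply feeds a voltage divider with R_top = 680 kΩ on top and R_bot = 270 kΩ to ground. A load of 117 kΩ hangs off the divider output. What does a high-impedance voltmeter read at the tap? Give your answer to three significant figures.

The load sits in parallel with R_bot: R_bot‖R_L = (270 × 117) / (270 + 117) = 81.63 kΩ.
V_out = 38.5 × 81.63 / (680 + 81.63) = 38.5 × 81.63/761.6 = 4.13 V.

V_out ≈ 4.13 V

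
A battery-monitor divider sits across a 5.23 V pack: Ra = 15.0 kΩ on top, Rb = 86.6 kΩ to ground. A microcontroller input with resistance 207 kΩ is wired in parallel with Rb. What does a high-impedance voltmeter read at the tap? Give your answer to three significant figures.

The load sits in parallel with Rb: Rb‖R_L = (86.6 × 207) / (86.6 + 207) = 61.06 kΩ.
V_out = 5.23 × 61.06 / (15.0 + 61.06) = 5.23 × 61.06/76.06 = 4.20 V.
(Unloaded it would have been 4.46 V.)

V_out ≈ 4.20 V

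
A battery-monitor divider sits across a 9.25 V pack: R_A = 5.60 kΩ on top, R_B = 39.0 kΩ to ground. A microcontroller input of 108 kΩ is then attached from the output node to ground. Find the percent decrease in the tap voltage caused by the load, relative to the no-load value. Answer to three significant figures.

4.34 %

The divider's output (Thévenin) resistance is R_A‖R_B = 4.897 kΩ.
Fractional drop under load = R_th/(R_th + R_L) = 4.897 / (4.897 + 108) = 0.04337.
So the output falls by 4.34 %.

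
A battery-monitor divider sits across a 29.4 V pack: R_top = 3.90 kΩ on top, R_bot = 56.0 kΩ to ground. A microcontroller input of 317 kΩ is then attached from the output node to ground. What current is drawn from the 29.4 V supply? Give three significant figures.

I ≈ 0.571 mA

R_bot‖R_L = 47.59 kΩ, so the source sees R_top + R_bot‖R_L = 51.49 kΩ.
I = 29.4 V / 51.49 kΩ = 0.571 mA.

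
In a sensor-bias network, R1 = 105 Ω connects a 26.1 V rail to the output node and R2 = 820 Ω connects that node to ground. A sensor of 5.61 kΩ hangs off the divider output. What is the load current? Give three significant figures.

R2‖R_L = 715.4 Ω; V_out = 26.1 × 715.4/820.4 = 22.76 V.
I_L = V_out / R_L = 22.76 / 5.61 kΩ = 4.06 mA.

I_L ≈ 4.06 mA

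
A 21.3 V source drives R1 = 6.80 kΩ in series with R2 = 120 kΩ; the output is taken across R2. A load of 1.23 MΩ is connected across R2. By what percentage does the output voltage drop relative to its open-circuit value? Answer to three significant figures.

The divider's output (Thévenin) resistance is R1‖R2 = 6.435 kΩ.
Fractional drop under load = R_th/(R_th + R_L) = 6.435 / (6.435 + 1230) = 0.005205.
So the output falls by 0.520 %.

0.520 %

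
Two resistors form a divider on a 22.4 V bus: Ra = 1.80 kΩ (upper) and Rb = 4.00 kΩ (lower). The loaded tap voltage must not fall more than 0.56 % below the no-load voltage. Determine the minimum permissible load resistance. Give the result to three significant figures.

Output resistance R_th = Ra‖Rb = (1.80 × 4.00)/5.800 = 1.241 kΩ.
The fractional drop is R_th/(R_th + R_L); requiring this ≤ 0.00560 gives R_L ≥ R_th(1/0.00560 − 1) = 1.241 × 177.6 = 220 kΩ.

R_L(min) ≈ 220 kΩ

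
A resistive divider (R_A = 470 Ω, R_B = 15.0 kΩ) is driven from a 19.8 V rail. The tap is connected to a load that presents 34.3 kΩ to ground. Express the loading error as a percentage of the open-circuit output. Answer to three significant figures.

The divider's output (Thévenin) resistance is R_A‖R_B = 455.7 Ω.
Fractional drop under load = R_th/(R_th + R_L) = 455.7 / (455.7 + 34300) = 0.01311.
So the output falls by 1.31 %.

1.31 %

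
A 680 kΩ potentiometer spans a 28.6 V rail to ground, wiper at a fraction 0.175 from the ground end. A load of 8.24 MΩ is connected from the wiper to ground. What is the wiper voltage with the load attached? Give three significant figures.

The wiper splits the pot into (1−α)R = 561.0 kΩ above and αR = 119.0 kΩ below.
Lower section ‖ load = 117.3 kΩ.
V_wiper = 28.6 × 117.3/(561.0 + 117.3) = 4.95 V.

V ≈ 4.95 V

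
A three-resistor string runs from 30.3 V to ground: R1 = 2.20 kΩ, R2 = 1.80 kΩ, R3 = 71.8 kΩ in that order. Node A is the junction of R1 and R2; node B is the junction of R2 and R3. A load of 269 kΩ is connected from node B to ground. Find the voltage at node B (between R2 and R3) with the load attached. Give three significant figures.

V ≈ 28.3 V

At node B, R3 is in parallel with the load: R3‖R_L = 56.67 kΩ.
Below node A the resistance is R2 + (R3‖R_L) = 58.47 kΩ, so V_A = 30.3 × 58.47/60.67 = 29.20 V.
Then V_B = V_A × (R3‖R_L)/(R2 + R3‖R_L) = 29.20 × 56.67/58.47 = 28.3 V.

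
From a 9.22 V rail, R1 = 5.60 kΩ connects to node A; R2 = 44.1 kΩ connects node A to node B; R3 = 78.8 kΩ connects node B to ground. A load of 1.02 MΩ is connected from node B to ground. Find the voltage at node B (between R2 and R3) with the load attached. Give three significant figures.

V ≈ 5.49 V

At node B, R3 is in parallel with the load: R3‖R_L = 73.15 kΩ.
Below node A the resistance is R2 + (R3‖R_L) = 117.2 kΩ, so V_A = 9.22 × 117.2/122.8 = 8.800 V.
Then V_B = V_A × (R3‖R_L)/(R2 + R3‖R_L) = 8.800 × 73.15/117.2 = 5.49 V.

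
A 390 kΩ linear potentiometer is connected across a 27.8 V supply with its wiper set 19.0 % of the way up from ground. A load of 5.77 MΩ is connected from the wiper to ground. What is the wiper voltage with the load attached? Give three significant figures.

V ≈ 5.23 V

The wiper splits the pot into (1−α)R = 315.9 kΩ above and αR = 74.10 kΩ below.
Lower section ‖ load = 73.16 kΩ.
V_wiper = 27.8 × 73.16/(315.9 + 73.16) = 5.23 V.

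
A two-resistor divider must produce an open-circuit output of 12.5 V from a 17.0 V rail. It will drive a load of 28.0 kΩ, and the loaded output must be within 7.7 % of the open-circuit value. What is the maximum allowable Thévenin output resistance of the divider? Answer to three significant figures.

Loading drop = R_th/(R_th + R_L) ≤ 0.0770, so R_th ≤ R_L · ε/(1−ε) = 28.0 kΩ × 0.0770/0.9230 = 2.34 kΩ.
(Any R1, R2 with R2/(R1+R2) = 0.735 and R1‖R2 ≤ 2.34 kΩ will meet the spec.)

R_th ≤ 2.34 kΩ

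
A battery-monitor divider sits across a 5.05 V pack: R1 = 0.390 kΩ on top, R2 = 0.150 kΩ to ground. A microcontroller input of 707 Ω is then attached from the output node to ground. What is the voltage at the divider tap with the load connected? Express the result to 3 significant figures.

The load sits in parallel with R2: R2‖R_L = (150 × 707) / (150 + 707) = 123.7 Ω.
V_out = 5.05 × 123.7 / (390 + 123.7) = 5.05 × 123.7/513.7 = 1.22 V.

V_out ≈ 1.22 V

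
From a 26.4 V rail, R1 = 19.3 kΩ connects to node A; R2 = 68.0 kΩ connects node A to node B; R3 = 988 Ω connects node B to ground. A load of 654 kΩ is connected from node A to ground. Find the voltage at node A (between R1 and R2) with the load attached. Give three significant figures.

V ≈ 20.2 V

Below node A the series string R2+R3 = 68990 Ω sits in parallel with the 654000 Ω load: 62410 Ω.
V_A = 26.4 × 62410/(19300 + 62410) = 20.2 V.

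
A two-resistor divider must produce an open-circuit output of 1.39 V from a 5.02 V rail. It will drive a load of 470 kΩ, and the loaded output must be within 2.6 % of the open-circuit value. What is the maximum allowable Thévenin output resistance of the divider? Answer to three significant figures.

R_th ≤ 12.5 kΩ

Loading drop = R_th/(R_th + R_L) ≤ 0.0260, so R_th ≤ R_L · ε/(1−ε) = 470 kΩ × 0.0260/0.9740 = 12.5 kΩ.
(Any R1, R2 with R2/(R1+R2) = 0.277 and R1‖R2 ≤ 12.5 kΩ will meet the spec.)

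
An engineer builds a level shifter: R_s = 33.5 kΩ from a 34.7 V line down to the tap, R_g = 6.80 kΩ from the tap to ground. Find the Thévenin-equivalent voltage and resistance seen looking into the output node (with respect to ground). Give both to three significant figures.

V_th = 5.86 V, R_th = 5.65 kΩ

V_th is the open-circuit tap voltage: 34.7 × 6.80/(33.5 + 6.80) = 5.86 V.
With the supply zeroed, R_s and R_g appear in parallel from the tap: R_th = R_s‖R_g = (33.5 × 6.80)/40.30 = 5.65 kΩ.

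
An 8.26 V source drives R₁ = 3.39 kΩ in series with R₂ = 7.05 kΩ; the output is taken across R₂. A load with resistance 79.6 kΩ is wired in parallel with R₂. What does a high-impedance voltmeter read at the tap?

The load sits in parallel with R₂: R₂‖R_L = (7.05 × 79.6) / (7.05 + 79.6) = 6.476 kΩ.
V_out = 8.26 × 6.476 / (3.39 + 6.476) = 8.26 × 6.476/9.866 = 5.42 V.
(Unloaded it would have been 5.58 V.)

V_out ≈ 5.42 V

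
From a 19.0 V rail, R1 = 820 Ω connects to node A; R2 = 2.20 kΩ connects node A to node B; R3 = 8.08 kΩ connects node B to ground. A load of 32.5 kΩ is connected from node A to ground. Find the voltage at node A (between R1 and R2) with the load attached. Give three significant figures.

Below node A the series string R2+R3 = 10280 Ω sits in parallel with the 32500 Ω load: 7810 Ω.
V_A = 19.0 × 7810/(820 + 7810) = 17.2 V.

V ≈ 17.2 V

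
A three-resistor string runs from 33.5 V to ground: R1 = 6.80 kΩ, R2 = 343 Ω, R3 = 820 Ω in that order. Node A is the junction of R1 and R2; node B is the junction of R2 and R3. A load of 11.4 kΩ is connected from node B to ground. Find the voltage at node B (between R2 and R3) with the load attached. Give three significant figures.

At node B, R3 is in parallel with the load: R3‖R_L = 765.0 Ω.
Below node A the resistance is R2 + (R3‖R_L) = 1108 Ω, so V_A = 33.5 × 1108/7908 = 4.694 V.
Then V_B = V_A × (R3‖R_L)/(R2 + R3‖R_L) = 4.694 × 765.0/1108 = 3.24 V.

V ≈ 3.24 V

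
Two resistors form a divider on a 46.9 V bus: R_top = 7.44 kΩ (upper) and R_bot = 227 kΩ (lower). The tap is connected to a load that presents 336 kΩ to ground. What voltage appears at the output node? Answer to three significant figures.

The load sits in parallel with R_bot: R_bot‖R_L = (227 × 336) / (227 + 336) = 135.5 kΩ.
V_out = 46.9 × 135.5 / (7.44 + 135.5) = 46.9 × 135.5/142.9 = 44.5 V.

V_out ≈ 44.5 V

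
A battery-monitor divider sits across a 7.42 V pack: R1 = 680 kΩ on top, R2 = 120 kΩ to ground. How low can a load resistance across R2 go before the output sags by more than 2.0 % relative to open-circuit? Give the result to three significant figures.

Output resistance R_th = R1‖R2 = (680 × 120)/800.0 = 102.0 kΩ.
The fractional drop is R_th/(R_th + R_L); requiring this ≤ 0.0200 gives R_L ≥ R_th(1/0.0200 − 1) = 102.0 × 49.00 = 5.00 MΩ.

R_L(min) ≈ 5.00 MΩ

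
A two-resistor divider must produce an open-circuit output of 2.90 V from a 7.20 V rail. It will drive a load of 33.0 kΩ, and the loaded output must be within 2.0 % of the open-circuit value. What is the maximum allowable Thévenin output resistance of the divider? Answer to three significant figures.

R_th ≤ 673 Ω

Loading drop = R_th/(R_th + R_L) ≤ 0.0200, so R_th ≤ R_L · ε/(1−ε) = 33.0 kΩ × 0.0200/0.9800 = 673 Ω.
(Any R1, R2 with R2/(R1+R2) = 0.403 and R1‖R2 ≤ 673 Ω will meet the spec.)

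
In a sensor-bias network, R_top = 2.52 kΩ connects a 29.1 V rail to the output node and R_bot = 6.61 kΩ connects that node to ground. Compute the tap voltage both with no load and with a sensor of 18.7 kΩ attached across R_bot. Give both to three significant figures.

Open-circuit: V = 29.1 × 6.61/(2.52 + 6.61) = 21.1 V.
With the load, R_bot becomes R_bot‖R_L = 4.884 kΩ, so V = 29.1 × 4.884/7.404 = 19.2 V.

Unloaded: 21.1 V; loaded: 19.2 V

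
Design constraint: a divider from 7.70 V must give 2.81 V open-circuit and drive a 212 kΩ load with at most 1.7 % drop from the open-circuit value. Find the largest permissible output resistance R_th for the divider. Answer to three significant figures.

R_th ≤ 3.67 kΩ

Loading drop = R_th/(R_th + R_L) ≤ 0.0170, so R_th ≤ R_L · ε/(1−ε) = 212 kΩ × 0.0170/0.9830 = 3.67 kΩ.
(Any R1, R2 with R2/(R1+R2) = 0.365 and R1‖R2 ≤ 3.67 kΩ will meet the spec.)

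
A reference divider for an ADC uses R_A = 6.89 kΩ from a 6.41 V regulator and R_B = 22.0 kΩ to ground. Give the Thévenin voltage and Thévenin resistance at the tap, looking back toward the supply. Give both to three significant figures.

V_th = 4.88 V, R_th = 5.25 kΩ

V_th is the open-circuit tap voltage: 6.41 × 22.0/(6.89 + 22.0) = 4.88 V.
With the supply zeroed, R_A and R_B appear in parallel from the tap: R_th = R_A‖R_B = (6.89 × 22.0)/28.89 = 5.25 kΩ.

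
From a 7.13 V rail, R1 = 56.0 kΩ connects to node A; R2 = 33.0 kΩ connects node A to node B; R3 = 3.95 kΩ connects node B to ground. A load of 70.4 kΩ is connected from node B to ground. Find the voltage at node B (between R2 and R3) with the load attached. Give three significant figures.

At node B, R3 is in parallel with the load: R3‖R_L = 3.740 kΩ.
Below node A the resistance is R2 + (R3‖R_L) = 36.74 kΩ, so V_A = 7.13 × 36.74/92.74 = 2.825 V.
Then V_B = V_A × (R3‖R_L)/(R2 + R3‖R_L) = 2.825 × 3.740/36.74 = 0.288 V.

V ≈ 0.288 V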